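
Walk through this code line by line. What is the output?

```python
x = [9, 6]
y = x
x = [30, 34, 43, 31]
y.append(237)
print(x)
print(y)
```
[30, 34, 43, 31]
[9, 6, 237]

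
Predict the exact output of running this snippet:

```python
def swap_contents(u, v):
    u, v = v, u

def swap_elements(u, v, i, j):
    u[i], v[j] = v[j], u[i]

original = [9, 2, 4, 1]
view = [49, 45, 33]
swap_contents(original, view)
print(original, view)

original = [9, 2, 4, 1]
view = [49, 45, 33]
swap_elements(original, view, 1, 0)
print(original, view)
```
[9, 2, 4, 1] [49, 45, 33]
[9, 49, 4, 1] [2, 45, 33]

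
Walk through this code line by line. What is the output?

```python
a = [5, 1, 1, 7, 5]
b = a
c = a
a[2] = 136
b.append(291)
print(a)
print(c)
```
[5, 1, 136, 7, 5, 291]
[5, 1, 136, 7, 5, 291]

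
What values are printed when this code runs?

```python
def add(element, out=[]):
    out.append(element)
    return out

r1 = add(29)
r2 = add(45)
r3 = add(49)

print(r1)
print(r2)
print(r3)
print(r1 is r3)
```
[29, 45, 49]
[29, 45, 49]
[29, 45, 49]
True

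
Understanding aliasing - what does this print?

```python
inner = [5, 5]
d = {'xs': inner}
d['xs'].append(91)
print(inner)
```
[5, 5, 91]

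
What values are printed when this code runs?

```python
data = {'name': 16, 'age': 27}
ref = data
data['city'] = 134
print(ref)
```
{'name': 16, 'age': 27, 'city': 134}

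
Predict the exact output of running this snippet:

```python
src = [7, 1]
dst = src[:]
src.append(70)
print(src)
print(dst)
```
[7, 1, 70]
[7, 1]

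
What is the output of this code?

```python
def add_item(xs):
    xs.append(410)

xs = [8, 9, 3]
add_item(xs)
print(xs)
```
[8, 9, 3, 410]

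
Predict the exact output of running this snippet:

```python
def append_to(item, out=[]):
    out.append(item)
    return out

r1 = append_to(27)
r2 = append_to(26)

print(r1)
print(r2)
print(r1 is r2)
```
[27, 26]
[27, 26]
True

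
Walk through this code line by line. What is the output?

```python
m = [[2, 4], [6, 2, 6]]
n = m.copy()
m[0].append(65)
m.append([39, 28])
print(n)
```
[[2, 4, 65], [6, 2, 6]]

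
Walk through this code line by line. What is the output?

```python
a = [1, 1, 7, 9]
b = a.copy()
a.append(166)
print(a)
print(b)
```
[1, 1, 7, 9, 166]
[1, 1, 7, 9]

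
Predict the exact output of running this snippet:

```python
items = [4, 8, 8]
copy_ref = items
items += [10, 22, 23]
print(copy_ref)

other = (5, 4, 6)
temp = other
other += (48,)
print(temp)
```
[4, 8, 8, 10, 22, 23]
(5, 4, 6)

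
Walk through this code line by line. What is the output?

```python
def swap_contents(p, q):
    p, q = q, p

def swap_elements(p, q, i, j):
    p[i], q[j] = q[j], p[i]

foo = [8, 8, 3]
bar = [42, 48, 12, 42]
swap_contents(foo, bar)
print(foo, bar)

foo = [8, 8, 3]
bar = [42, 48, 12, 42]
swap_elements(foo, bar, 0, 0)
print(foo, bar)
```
[8, 8, 3] [42, 48, 12, 42]
[42, 8, 3] [8, 48, 12, 42]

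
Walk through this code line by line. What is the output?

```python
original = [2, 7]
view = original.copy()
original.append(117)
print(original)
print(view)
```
[2, 7, 117]
[2, 7]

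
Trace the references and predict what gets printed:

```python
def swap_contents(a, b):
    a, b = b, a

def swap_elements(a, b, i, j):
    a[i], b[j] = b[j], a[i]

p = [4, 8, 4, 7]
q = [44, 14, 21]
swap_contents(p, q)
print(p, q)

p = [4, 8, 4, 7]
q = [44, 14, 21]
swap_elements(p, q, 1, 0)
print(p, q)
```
[4, 8, 4, 7] [44, 14, 21]
[4, 44, 4, 7] [8, 14, 21]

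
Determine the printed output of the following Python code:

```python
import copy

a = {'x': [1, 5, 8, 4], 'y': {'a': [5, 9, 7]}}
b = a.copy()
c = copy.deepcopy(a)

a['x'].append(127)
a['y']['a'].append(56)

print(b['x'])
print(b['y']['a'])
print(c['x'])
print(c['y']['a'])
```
[1, 5, 8, 4, 127]
[5, 9, 7, 56]
[1, 5, 8, 4]
[5, 9, 7]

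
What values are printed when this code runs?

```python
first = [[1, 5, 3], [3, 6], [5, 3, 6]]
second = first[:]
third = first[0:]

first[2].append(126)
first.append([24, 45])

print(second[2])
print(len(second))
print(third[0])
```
[5, 3, 6, 126]
3
[1, 5, 3]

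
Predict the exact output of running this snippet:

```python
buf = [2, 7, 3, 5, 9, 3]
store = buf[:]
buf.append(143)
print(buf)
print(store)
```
[2, 7, 3, 5, 9, 3, 143]
[2, 7, 3, 5, 9, 3]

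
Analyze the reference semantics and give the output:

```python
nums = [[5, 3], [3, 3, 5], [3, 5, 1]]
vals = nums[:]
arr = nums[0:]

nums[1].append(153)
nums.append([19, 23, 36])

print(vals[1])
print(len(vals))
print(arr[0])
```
[3, 3, 5, 153]
3
[5, 3]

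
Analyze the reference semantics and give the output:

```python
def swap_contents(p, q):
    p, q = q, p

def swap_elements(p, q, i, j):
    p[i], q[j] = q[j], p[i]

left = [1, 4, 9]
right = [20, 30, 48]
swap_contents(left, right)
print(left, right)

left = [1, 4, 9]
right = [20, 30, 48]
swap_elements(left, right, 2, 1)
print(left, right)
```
[1, 4, 9] [20, 30, 48]
[1, 4, 30] [20, 9, 48]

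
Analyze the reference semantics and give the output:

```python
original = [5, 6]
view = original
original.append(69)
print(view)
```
[5, 6, 69]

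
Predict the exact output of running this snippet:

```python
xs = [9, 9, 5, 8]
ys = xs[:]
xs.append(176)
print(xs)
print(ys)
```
[9, 9, 5, 8, 176]
[9, 9, 5, 8]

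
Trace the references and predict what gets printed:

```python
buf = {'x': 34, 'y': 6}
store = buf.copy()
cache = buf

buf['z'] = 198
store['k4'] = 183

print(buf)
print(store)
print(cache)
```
{'x': 34, 'y': 6, 'z': 198}
{'x': 34, 'y': 6, 'k4': 183}
{'x': 34, 'y': 6, 'z': 198}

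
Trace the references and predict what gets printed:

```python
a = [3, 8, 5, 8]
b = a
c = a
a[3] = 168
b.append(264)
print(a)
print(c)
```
[3, 8, 5, 168, 264]
[3, 8, 5, 168, 264]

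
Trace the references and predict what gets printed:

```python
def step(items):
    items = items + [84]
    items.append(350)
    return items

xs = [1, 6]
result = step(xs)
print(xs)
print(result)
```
[1, 6]
[1, 6, 84, 350]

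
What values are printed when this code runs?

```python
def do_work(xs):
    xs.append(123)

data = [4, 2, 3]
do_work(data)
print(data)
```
[4, 2, 3, 123]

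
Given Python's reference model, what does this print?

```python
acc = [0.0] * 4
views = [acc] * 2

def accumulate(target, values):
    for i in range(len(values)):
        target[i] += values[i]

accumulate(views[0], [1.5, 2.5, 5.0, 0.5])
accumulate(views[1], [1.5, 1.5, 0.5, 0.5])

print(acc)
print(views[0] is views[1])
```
[3.0, 4.0, 5.5, 1.0]
True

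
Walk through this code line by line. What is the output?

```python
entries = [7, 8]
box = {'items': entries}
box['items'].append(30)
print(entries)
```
[7, 8, 30]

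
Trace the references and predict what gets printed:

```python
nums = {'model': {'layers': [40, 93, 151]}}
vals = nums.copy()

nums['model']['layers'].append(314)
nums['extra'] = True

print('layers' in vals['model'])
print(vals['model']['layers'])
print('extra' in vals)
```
True
[40, 93, 151, 314]
False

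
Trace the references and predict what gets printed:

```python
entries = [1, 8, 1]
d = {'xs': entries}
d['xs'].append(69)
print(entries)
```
[1, 8, 1, 69]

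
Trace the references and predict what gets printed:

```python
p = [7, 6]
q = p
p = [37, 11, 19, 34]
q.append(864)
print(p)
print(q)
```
[37, 11, 19, 34]
[7, 6, 864]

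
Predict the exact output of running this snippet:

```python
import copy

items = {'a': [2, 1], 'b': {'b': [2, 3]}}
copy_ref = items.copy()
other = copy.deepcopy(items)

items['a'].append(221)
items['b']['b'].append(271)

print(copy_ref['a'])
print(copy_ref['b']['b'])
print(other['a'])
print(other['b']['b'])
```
[2, 1, 221]
[2, 3, 271]
[2, 1]
[2, 3]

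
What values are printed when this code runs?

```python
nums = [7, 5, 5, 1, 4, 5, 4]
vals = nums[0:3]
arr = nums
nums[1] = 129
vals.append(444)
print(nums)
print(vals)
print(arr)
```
[7, 129, 5, 1, 4, 5, 4]
[7, 5, 5, 444]
[7, 129, 5, 1, 4, 5, 4]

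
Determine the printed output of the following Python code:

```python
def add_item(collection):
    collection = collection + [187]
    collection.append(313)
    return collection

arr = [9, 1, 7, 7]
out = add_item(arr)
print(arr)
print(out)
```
[9, 1, 7, 7]
[9, 1, 7, 7, 187, 313]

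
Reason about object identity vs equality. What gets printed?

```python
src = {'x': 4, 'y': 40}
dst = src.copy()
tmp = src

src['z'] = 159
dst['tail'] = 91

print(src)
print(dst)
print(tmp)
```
{'x': 4, 'y': 40, 'z': 159}
{'x': 4, 'y': 40, 'tail': 91}
{'x': 4, 'y': 40, 'z': 159}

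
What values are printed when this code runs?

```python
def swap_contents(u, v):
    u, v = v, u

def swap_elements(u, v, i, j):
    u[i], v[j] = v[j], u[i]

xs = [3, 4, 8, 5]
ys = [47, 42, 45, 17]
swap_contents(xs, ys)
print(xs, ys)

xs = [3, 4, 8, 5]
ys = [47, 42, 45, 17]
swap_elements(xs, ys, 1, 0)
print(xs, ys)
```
[3, 4, 8, 5] [47, 42, 45, 17]
[3, 47, 8, 5] [4, 42, 45, 17]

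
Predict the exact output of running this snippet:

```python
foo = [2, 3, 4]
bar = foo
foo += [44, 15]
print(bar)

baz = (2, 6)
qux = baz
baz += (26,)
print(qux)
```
[2, 3, 4, 44, 15]
(2, 6)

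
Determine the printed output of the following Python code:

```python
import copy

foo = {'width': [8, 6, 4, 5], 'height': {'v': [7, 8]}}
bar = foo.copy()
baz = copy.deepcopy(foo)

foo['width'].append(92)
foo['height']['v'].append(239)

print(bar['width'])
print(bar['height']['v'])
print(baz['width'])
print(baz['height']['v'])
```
[8, 6, 4, 5, 92]
[7, 8, 239]
[8, 6, 4, 5]
[7, 8]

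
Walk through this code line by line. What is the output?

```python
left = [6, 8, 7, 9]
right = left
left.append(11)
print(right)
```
[6, 8, 7, 9, 11]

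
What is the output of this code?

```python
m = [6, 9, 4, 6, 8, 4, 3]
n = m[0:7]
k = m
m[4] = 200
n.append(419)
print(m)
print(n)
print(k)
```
[6, 9, 4, 6, 200, 4, 3]
[6, 9, 4, 6, 8, 4, 3, 419]
[6, 9, 4, 6, 200, 4, 3]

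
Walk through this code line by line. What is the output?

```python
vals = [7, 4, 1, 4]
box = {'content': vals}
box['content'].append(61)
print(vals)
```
[7, 4, 1, 4, 61]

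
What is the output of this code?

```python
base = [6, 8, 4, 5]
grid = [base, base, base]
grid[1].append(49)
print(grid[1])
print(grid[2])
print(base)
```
[6, 8, 4, 5, 49]
[6, 8, 4, 5, 49]
[6, 8, 4, 5, 49]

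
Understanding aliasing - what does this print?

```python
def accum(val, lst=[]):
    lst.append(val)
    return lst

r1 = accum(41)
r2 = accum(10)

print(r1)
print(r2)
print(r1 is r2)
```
[41, 10]
[41, 10]
True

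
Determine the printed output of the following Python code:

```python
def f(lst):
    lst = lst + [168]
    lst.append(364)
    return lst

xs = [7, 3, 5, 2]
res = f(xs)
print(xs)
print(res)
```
[7, 3, 5, 2]
[7, 3, 5, 2, 168, 364]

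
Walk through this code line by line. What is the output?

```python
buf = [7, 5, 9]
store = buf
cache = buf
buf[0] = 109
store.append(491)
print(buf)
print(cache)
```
[109, 5, 9, 491]
[109, 5, 9, 491]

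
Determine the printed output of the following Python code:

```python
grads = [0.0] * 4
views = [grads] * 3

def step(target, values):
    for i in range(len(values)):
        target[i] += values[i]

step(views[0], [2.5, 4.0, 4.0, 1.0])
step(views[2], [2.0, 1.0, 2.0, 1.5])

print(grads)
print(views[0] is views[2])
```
[4.5, 5.0, 6.0, 2.5]
True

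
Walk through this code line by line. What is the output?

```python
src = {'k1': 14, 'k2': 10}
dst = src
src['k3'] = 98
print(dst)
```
{'k1': 14, 'k2': 10, 'k3': 98}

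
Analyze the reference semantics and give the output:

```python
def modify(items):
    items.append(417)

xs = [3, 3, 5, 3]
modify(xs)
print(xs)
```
[3, 3, 5, 3, 417]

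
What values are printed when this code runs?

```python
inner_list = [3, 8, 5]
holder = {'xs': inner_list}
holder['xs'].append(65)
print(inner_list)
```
[3, 8, 5, 65]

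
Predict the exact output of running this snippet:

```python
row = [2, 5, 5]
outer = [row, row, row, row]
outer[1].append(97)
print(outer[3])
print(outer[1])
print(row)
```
[2, 5, 5, 97]
[2, 5, 5, 97]
[2, 5, 5, 97]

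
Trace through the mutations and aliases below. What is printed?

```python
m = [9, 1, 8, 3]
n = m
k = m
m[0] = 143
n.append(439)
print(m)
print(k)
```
[143, 1, 8, 3, 439]
[143, 1, 8, 3, 439]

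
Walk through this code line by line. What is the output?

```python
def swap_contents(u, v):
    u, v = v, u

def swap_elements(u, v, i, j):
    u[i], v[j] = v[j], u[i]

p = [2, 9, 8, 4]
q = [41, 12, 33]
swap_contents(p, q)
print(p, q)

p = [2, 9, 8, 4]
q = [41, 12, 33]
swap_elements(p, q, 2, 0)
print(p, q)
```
[2, 9, 8, 4] [41, 12, 33]
[2, 9, 41, 4] [8, 12, 33]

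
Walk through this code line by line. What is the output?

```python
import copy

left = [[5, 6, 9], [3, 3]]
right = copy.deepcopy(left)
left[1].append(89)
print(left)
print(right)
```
[[5, 6, 9], [3, 3, 89]]
[[5, 6, 9], [3, 3]]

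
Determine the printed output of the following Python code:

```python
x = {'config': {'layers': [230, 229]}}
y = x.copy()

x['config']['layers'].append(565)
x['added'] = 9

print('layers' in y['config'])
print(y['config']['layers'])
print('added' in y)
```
True
[230, 229, 565]
False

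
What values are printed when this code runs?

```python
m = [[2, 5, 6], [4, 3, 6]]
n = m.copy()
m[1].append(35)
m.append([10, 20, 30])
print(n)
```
[[2, 5, 6], [4, 3, 6, 35]]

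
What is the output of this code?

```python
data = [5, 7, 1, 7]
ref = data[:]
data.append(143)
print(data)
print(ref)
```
[5, 7, 1, 7, 143]
[5, 7, 1, 7]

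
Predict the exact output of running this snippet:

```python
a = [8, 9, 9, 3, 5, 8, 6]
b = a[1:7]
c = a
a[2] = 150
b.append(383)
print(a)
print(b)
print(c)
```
[8, 9, 150, 3, 5, 8, 6]
[9, 9, 3, 5, 8, 6, 383]
[8, 9, 150, 3, 5, 8, 6]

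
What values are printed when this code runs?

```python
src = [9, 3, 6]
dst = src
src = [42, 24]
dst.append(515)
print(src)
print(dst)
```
[42, 24]
[9, 3, 6, 515]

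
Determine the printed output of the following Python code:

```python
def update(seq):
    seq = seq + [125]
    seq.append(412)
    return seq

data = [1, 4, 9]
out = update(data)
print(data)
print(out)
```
[1, 4, 9]
[1, 4, 9, 125, 412]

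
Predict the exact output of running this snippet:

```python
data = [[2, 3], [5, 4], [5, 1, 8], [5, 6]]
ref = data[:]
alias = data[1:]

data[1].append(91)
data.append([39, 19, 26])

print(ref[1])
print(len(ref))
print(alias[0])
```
[5, 4, 91]
4
[5, 4, 91]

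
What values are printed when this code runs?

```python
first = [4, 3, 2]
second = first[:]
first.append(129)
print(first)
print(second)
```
[4, 3, 2, 129]
[4, 3, 2]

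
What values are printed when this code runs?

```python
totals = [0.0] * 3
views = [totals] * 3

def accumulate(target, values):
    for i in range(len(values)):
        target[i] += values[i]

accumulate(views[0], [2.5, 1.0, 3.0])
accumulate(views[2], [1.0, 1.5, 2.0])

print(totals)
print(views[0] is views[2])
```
[3.5, 2.5, 5.0]
True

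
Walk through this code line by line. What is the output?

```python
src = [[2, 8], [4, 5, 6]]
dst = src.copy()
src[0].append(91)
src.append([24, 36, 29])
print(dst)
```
[[2, 8, 91], [4, 5, 6]]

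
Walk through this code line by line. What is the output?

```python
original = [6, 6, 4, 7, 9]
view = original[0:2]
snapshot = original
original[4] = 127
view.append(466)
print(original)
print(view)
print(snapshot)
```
[6, 6, 4, 7, 127]
[6, 6, 466]
[6, 6, 4, 7, 127]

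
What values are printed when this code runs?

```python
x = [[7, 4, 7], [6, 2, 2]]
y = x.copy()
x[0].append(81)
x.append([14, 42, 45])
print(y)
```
[[7, 4, 7, 81], [6, 2, 2]]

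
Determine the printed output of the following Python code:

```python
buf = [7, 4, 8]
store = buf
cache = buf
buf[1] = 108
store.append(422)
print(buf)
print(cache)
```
[7, 108, 8, 422]
[7, 108, 8, 422]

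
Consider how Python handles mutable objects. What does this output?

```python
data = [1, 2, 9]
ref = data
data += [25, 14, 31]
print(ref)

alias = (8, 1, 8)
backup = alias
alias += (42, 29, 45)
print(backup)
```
[1, 2, 9, 25, 14, 31]
(8, 1, 8)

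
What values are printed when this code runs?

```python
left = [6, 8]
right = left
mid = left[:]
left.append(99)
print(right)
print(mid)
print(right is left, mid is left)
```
[6, 8, 99]
[6, 8]
True False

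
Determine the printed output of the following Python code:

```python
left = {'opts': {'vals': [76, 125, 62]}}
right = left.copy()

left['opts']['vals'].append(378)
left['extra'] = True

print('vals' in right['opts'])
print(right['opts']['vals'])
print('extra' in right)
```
True
[76, 125, 62, 378]
False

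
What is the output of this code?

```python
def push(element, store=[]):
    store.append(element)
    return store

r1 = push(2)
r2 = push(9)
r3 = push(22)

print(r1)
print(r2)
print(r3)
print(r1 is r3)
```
[2, 9, 22]
[2, 9, 22]
[2, 9, 22]
True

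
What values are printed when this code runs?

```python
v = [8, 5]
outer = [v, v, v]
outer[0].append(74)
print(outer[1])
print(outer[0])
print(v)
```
[8, 5, 74]
[8, 5, 74]
[8, 5, 74]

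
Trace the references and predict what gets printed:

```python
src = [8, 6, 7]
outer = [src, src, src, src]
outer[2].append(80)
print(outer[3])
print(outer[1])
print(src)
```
[8, 6, 7, 80]
[8, 6, 7, 80]
[8, 6, 7, 80]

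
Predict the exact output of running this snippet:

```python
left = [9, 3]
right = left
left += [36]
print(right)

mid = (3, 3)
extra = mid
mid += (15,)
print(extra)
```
[9, 3, 36]
(3, 3)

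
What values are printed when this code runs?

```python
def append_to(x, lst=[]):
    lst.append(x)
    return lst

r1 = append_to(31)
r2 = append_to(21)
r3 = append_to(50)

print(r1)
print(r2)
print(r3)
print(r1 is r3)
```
[31, 21, 50]
[31, 21, 50]
[31, 21, 50]
True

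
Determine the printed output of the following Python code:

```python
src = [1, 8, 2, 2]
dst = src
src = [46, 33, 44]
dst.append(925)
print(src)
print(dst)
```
[46, 33, 44]
[1, 8, 2, 2, 925]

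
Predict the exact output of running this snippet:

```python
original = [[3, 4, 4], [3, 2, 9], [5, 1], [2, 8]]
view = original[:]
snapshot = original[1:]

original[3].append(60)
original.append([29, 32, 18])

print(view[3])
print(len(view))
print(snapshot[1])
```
[2, 8, 60]
4
[5, 1]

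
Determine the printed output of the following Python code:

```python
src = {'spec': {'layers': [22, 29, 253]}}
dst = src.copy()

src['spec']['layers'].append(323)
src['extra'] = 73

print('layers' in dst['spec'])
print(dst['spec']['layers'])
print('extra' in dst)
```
True
[22, 29, 253, 323]
False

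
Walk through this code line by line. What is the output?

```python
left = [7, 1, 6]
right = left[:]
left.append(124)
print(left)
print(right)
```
[7, 1, 6, 124]
[7, 1, 6]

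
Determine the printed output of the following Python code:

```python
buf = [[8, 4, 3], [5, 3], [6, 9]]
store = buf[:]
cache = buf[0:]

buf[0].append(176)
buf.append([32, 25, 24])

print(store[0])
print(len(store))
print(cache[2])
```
[8, 4, 3, 176]
3
[6, 9]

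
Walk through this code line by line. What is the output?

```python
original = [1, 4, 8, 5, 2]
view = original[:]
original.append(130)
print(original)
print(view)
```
[1, 4, 8, 5, 2, 130]
[1, 4, 8, 5, 2]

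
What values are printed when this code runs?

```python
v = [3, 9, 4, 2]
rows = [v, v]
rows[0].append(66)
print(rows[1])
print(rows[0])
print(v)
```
[3, 9, 4, 2, 66]
[3, 9, 4, 2, 66]
[3, 9, 4, 2, 66]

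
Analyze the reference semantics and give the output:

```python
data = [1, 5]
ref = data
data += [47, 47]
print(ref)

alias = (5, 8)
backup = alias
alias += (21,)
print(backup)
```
[1, 5, 47, 47]
(5, 8)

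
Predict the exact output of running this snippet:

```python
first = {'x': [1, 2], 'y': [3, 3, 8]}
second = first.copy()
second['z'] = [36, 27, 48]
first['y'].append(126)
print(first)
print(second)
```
{'x': [1, 2], 'y': [3, 3, 8, 126]}
{'x': [1, 2], 'y': [3, 3, 8, 126], 'z': [36, 27, 48]}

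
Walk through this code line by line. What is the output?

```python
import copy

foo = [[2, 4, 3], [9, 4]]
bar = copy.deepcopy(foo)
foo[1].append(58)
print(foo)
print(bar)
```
[[2, 4, 3], [9, 4, 58]]
[[2, 4, 3], [9, 4]]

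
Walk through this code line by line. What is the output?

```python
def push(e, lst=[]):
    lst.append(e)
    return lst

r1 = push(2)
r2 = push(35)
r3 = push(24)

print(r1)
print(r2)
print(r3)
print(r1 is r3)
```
[2, 35, 24]
[2, 35, 24]
[2, 35, 24]
True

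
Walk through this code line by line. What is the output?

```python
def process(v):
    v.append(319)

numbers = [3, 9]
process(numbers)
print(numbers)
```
[3, 9, 319]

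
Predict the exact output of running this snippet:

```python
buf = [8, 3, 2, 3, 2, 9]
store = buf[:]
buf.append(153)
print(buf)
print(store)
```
[8, 3, 2, 3, 2, 9, 153]
[8, 3, 2, 3, 2, 9]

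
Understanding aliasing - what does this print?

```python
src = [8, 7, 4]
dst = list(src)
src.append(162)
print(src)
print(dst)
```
[8, 7, 4, 162]
[8, 7, 4]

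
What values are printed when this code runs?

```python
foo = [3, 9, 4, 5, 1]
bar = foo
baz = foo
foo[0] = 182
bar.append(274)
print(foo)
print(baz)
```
[182, 9, 4, 5, 1, 274]
[182, 9, 4, 5, 1, 274]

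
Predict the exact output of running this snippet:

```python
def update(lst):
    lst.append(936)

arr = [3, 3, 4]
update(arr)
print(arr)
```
[3, 3, 4, 936]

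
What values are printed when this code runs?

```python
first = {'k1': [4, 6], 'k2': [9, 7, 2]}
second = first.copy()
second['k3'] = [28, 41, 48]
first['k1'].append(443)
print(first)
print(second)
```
{'k1': [4, 6, 443], 'k2': [9, 7, 2]}
{'k1': [4, 6, 443], 'k2': [9, 7, 2], 'k3': [28, 41, 48]}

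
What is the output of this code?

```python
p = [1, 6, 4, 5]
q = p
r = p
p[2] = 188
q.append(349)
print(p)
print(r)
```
[1, 6, 188, 5, 349]
[1, 6, 188, 5, 349]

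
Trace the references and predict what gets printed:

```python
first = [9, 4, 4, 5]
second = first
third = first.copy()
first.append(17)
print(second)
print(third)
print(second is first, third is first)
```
[9, 4, 4, 5, 17]
[9, 4, 4, 5]
True False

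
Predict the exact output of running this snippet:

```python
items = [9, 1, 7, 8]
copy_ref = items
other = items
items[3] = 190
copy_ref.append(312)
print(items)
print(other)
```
[9, 1, 7, 190, 312]
[9, 1, 7, 190, 312]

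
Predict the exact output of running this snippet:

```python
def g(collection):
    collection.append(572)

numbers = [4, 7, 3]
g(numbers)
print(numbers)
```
[4, 7, 3, 572]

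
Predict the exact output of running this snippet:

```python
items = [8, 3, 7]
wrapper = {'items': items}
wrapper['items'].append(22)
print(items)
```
[8, 3, 7, 22]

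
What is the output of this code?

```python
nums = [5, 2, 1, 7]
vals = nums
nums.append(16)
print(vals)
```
[5, 2, 1, 7, 16]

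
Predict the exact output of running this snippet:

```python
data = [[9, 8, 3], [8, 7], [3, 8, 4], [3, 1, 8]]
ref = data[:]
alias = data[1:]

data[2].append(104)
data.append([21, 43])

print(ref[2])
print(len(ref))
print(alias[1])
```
[3, 8, 4, 104]
4
[3, 8, 4, 104]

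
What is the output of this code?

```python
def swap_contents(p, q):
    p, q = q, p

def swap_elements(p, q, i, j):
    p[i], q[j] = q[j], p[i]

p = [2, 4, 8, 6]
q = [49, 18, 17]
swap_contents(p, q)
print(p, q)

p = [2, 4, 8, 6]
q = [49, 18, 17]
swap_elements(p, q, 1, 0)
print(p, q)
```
[2, 4, 8, 6] [49, 18, 17]
[2, 49, 8, 6] [4, 18, 17]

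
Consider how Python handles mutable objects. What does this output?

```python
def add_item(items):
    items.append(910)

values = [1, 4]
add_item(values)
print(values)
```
[1, 4, 910]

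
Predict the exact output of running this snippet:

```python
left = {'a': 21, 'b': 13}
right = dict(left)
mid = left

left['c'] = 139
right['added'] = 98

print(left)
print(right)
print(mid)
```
{'a': 21, 'b': 13, 'c': 139}
{'a': 21, 'b': 13, 'added': 98}
{'a': 21, 'b': 13, 'c': 139}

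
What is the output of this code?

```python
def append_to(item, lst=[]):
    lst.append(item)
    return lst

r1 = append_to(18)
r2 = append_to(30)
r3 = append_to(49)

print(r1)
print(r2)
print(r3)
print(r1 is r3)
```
[18, 30, 49]
[18, 30, 49]
[18, 30, 49]
True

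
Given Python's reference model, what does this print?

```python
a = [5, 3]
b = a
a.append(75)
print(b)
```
[5, 3, 75]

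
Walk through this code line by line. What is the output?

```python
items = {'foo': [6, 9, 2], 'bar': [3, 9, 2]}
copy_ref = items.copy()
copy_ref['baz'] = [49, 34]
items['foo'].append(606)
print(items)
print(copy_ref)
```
{'foo': [6, 9, 2, 606], 'bar': [3, 9, 2]}
{'foo': [6, 9, 2, 606], 'bar': [3, 9, 2], 'baz': [49, 34]}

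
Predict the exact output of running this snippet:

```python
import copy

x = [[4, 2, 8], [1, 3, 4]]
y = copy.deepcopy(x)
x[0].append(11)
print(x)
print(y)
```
[[4, 2, 8, 11], [1, 3, 4]]
[[4, 2, 8], [1, 3, 4]]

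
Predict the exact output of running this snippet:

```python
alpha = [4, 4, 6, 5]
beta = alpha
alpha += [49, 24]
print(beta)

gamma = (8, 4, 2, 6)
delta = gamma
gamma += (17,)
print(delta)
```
[4, 4, 6, 5, 49, 24]
(8, 4, 2, 6)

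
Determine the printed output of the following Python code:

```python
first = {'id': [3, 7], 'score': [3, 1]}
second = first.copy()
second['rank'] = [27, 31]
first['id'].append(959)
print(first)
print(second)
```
{'id': [3, 7, 959], 'score': [3, 1]}
{'id': [3, 7, 959], 'score': [3, 1], 'rank': [27, 31]}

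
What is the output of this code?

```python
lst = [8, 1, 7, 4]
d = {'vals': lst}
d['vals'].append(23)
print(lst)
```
[8, 1, 7, 4, 23]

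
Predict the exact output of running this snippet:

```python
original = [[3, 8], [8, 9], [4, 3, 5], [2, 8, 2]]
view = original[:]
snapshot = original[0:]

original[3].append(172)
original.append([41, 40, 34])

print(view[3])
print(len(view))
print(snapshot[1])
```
[2, 8, 2, 172]
4
[8, 9]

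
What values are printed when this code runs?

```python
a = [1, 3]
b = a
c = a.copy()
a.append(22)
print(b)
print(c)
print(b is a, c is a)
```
[1, 3, 22]
[1, 3]
True False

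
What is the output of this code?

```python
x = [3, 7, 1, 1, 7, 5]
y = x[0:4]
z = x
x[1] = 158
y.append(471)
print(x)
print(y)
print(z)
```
[3, 158, 1, 1, 7, 5]
[3, 7, 1, 1, 471]
[3, 158, 1, 1, 7, 5]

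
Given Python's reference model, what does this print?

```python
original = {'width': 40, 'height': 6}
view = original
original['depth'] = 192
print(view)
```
{'width': 40, 'height': 6, 'depth': 192}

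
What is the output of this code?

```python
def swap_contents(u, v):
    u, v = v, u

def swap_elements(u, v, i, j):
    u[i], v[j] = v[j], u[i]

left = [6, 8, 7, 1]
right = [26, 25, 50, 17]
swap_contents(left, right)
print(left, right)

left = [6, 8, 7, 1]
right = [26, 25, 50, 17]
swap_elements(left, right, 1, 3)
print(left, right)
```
[6, 8, 7, 1] [26, 25, 50, 17]
[6, 17, 7, 1] [26, 25, 50, 8]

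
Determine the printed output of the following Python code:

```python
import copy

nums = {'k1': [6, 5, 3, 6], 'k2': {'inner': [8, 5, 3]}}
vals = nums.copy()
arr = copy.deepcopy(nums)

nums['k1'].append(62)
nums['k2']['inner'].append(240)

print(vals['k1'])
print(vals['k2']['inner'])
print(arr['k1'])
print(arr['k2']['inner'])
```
[6, 5, 3, 6, 62]
[8, 5, 3, 240]
[6, 5, 3, 6]
[8, 5, 3]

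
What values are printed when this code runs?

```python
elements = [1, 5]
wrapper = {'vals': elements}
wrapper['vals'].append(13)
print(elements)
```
[1, 5, 13]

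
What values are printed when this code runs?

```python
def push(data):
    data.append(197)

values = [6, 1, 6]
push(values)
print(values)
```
[6, 1, 6, 197]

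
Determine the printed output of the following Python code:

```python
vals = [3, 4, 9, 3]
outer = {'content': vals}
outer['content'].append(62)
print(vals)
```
[3, 4, 9, 3, 62]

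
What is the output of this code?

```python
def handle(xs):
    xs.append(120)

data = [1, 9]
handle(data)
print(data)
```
[1, 9, 120]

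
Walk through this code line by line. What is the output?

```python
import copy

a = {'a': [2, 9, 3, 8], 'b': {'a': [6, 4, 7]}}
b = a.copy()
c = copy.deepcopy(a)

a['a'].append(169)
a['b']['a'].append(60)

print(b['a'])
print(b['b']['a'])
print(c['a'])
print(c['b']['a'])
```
[2, 9, 3, 8, 169]
[6, 4, 7, 60]
[2, 9, 3, 8]
[6, 4, 7]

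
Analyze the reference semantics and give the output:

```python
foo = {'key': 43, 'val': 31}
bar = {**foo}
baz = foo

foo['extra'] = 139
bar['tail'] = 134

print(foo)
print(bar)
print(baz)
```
{'key': 43, 'val': 31, 'extra': 139}
{'key': 43, 'val': 31, 'tail': 134}
{'key': 43, 'val': 31, 'extra': 139}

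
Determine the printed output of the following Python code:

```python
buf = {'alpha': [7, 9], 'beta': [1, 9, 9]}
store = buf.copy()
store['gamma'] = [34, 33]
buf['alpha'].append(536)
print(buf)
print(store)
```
{'alpha': [7, 9, 536], 'beta': [1, 9, 9]}
{'alpha': [7, 9, 536], 'beta': [1, 9, 9], 'gamma': [34, 33]}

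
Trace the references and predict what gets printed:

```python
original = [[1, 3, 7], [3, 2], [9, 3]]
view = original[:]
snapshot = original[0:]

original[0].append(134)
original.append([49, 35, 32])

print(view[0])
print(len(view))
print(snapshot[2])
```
[1, 3, 7, 134]
3
[9, 3]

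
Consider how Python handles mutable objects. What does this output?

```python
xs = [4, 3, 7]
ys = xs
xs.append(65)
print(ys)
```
[4, 3, 7, 65]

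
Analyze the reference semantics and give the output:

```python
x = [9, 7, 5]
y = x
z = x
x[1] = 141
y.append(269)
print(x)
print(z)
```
[9, 141, 5, 269]
[9, 141, 5, 269]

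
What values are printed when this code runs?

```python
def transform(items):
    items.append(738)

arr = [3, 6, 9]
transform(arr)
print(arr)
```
[3, 6, 9, 738]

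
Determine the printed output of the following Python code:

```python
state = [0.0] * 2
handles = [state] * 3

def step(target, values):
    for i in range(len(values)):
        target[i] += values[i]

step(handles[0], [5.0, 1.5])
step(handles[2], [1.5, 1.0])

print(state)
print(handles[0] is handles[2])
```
[6.5, 2.5]
True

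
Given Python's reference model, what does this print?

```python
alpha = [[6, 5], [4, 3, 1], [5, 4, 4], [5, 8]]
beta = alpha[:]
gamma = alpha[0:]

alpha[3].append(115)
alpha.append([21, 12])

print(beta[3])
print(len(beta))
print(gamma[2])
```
[5, 8, 115]
4
[5, 4, 4]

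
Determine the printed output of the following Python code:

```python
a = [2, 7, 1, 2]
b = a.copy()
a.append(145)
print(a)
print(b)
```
[2, 7, 1, 2, 145]
[2, 7, 1, 2]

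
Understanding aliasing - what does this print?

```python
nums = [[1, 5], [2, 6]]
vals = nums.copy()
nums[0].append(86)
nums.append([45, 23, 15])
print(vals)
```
[[1, 5, 86], [2, 6]]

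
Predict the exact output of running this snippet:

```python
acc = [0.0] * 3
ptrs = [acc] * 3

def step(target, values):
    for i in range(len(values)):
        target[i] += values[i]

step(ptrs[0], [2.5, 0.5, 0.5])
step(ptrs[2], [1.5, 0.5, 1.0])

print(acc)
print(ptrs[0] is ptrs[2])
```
[4.0, 1.0, 1.5]
True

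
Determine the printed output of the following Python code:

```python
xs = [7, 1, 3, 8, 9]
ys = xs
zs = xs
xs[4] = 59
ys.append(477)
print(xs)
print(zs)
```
[7, 1, 3, 8, 59, 477]
[7, 1, 3, 8, 59, 477]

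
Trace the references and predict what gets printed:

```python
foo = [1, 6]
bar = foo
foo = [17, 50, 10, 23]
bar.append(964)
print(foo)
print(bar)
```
[17, 50, 10, 23]
[1, 6, 964]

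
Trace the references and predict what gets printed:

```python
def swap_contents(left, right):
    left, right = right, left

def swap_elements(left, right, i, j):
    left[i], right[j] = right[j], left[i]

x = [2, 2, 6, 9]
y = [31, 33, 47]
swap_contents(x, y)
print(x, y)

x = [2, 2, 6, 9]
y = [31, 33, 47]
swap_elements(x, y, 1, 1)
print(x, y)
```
[2, 2, 6, 9] [31, 33, 47]
[2, 33, 6, 9] [31, 2, 47]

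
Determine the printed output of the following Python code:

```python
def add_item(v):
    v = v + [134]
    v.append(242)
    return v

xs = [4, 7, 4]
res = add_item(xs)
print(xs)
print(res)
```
[4, 7, 4]
[4, 7, 4, 134, 242]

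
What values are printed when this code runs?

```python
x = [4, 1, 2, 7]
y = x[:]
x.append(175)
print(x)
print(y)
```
[4, 1, 2, 7, 175]
[4, 1, 2, 7]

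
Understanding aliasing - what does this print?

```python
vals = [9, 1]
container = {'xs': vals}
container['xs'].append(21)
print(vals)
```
[9, 1, 21]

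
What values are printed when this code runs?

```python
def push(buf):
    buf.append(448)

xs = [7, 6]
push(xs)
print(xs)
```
[7, 6, 448]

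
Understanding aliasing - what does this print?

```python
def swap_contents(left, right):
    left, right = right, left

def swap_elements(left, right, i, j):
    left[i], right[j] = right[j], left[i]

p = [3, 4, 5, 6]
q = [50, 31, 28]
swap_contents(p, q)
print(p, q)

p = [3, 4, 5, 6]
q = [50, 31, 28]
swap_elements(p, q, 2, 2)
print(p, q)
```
[3, 4, 5, 6] [50, 31, 28]
[3, 4, 28, 6] [50, 31, 5]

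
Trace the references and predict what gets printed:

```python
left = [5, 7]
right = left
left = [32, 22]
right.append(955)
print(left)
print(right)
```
[32, 22]
[5, 7, 955]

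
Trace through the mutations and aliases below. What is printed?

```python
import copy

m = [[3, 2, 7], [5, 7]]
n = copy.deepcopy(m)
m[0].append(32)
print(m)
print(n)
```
[[3, 2, 7, 32], [5, 7]]
[[3, 2, 7], [5, 7]]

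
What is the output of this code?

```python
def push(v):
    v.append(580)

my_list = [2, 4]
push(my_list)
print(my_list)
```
[2, 4, 580]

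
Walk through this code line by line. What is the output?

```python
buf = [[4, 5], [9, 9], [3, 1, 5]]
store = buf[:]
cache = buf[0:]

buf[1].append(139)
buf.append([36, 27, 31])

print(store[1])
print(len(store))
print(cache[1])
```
[9, 9, 139]
3
[9, 9, 139]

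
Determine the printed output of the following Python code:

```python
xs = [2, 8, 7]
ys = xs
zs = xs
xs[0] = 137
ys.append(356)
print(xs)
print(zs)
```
[137, 8, 7, 356]
[137, 8, 7, 356]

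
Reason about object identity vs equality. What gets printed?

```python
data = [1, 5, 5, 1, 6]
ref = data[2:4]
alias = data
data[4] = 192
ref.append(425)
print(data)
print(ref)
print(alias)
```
[1, 5, 5, 1, 192]
[5, 1, 425]
[1, 5, 5, 1, 192]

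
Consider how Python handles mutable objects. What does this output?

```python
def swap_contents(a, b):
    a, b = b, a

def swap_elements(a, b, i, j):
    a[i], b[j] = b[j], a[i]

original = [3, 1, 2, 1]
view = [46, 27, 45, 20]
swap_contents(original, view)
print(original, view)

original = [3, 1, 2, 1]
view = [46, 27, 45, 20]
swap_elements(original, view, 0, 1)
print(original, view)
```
[3, 1, 2, 1] [46, 27, 45, 20]
[27, 1, 2, 1] [46, 3, 45, 20]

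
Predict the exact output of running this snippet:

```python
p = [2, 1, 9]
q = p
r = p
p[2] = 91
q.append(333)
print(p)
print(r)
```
[2, 1, 91, 333]
[2, 1, 91, 333]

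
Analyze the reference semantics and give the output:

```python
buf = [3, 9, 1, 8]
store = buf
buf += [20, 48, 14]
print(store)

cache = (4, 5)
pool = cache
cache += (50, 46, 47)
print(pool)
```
[3, 9, 1, 8, 20, 48, 14]
(4, 5)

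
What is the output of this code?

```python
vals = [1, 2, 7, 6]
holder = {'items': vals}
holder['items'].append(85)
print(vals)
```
[1, 2, 7, 6, 85]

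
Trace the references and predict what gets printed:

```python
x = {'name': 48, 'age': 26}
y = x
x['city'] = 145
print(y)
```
{'name': 48, 'age': 26, 'city': 145}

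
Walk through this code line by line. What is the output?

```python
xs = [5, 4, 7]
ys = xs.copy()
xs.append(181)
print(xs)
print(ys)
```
[5, 4, 7, 181]
[5, 4, 7]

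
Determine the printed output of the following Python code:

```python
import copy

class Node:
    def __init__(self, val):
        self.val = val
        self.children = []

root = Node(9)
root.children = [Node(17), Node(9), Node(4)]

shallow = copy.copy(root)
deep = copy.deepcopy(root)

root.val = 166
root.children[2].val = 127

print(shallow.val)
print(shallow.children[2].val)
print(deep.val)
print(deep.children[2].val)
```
9
127
9
4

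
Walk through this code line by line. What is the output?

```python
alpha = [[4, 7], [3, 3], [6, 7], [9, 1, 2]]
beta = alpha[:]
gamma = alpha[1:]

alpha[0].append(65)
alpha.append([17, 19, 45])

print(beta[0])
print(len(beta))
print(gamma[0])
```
[4, 7, 65]
4
[3, 3]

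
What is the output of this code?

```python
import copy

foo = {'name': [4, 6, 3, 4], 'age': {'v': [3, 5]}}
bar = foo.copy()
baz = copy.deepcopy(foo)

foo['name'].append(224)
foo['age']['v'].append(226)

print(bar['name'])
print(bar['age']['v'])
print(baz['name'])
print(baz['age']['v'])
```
[4, 6, 3, 4, 224]
[3, 5, 226]
[4, 6, 3, 4]
[3, 5]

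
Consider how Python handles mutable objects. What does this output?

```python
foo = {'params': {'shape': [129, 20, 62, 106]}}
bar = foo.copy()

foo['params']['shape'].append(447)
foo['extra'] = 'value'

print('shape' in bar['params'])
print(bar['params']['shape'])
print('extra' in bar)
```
True
[129, 20, 62, 106, 447]
False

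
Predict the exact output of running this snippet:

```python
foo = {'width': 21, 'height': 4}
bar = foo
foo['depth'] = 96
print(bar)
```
{'width': 21, 'height': 4, 'depth': 96}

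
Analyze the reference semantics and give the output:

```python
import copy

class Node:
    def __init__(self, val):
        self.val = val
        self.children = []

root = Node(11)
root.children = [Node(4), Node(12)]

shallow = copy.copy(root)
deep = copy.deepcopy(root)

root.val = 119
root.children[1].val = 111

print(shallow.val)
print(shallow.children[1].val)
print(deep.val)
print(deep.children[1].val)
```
11
111
11
12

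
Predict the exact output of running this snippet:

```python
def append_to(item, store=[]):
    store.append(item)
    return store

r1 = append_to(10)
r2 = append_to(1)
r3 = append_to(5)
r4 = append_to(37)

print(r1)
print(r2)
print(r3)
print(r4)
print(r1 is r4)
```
[10, 1, 5, 37]
[10, 1, 5, 37]
[10, 1, 5, 37]
[10, 1, 5, 37]
True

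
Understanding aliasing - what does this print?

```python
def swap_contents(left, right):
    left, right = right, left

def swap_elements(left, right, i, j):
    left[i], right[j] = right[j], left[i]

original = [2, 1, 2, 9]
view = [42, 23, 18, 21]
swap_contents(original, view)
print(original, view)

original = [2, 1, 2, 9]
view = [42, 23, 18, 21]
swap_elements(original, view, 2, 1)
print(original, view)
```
[2, 1, 2, 9] [42, 23, 18, 21]
[2, 1, 23, 9] [42, 2, 18, 21]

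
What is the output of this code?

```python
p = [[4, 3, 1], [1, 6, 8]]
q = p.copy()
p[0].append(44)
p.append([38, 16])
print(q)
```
[[4, 3, 1, 44], [1, 6, 8]]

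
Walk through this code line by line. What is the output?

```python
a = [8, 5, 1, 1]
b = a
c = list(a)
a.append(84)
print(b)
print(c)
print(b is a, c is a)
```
[8, 5, 1, 1, 84]
[8, 5, 1, 1]
True False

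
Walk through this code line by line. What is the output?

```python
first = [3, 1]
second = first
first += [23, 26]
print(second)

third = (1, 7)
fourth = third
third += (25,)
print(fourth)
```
[3, 1, 23, 26]
(1, 7)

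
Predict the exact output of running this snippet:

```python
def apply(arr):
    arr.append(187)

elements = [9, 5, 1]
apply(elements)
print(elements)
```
[9, 5, 1, 187]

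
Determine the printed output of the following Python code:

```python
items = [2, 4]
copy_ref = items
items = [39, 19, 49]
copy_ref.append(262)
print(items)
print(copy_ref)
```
[39, 19, 49]
[2, 4, 262]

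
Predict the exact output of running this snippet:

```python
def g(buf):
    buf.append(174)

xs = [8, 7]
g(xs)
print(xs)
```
[8, 7, 174]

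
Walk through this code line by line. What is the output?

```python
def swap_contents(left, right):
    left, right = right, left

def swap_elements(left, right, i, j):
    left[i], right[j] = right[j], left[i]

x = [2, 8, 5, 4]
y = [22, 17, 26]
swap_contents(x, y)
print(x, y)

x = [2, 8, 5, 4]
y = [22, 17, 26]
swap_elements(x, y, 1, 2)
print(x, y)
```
[2, 8, 5, 4] [22, 17, 26]
[2, 26, 5, 4] [22, 17, 8]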